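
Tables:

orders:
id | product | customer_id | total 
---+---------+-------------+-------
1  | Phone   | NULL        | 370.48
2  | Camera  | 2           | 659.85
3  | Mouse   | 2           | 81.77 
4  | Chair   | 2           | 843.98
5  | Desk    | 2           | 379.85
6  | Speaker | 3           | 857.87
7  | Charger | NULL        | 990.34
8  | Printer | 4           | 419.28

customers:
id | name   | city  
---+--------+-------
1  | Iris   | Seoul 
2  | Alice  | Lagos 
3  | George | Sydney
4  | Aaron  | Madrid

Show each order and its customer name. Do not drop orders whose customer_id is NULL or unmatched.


LEFT JOIN keeps every row from orders (the left table); where customer_id has no match in customers, the customer columns become NULL. Walk through each order:
  - order 1 (Phone): customer_id=NULL, no match -> kept with NULL
  - order 2 (Camera): customer_id=2 -> matches Alice
  - order 3 (Mouse): customer_id=2 -> matches Alice
  - order 4 (Chair): customer_id=2 -> matches Alice
  - order 5 (Desk): customer_id=2 -> matches Alice
  - order 6 (Speaker): customer_id=3 -> matches George
  - order 7 (Charger): customer_id=NULL, no match -> kept with NULL
  - order 8 (Printer): customer_id=4 -> matches Aaron
All 8 rows appear; 2 have NULL customer.

SQL:
SELECT a.product, b.name AS customer
FROM orders a
LEFT JOIN customers b ON a.customer_id = b.id

Result:
product | customer
--------+---------
Phone   | NULL    
Camera  | Alice   
Mouse   | Alice   
Chair   | Alice   
Desk    | Alice   
Speaker | George  
Charger | NULL    
Printer | Aaron   


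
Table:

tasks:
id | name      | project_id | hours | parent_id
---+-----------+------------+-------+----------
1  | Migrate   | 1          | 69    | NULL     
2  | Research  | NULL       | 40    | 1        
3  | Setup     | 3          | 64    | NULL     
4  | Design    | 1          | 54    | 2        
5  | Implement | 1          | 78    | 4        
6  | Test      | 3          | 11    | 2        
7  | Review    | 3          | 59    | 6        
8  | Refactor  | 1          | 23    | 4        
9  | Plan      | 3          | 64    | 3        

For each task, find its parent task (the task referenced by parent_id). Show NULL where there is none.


This is a self-join: tasks is joined to a second copy of itself, matching each row's parent_id to another row's id. Use LEFT JOIN so rows with parent_id=NULL are kept.
  - task 1 (Migrate): parent_id=NULL -> NULL
  - task 2 (Research): parent_id=1 -> Migrate
  - task 3 (Setup): parent_id=NULL -> NULL
  - task 4 (Design): parent_id=2 -> Research
  - task 5 (Implement): parent_id=4 -> Design
  - task 6 (Test): parent_id=2 -> Research
  - task 7 (Review): parent_id=6 -> Test
  - task 8 (Refactor): parent_id=4 -> Design
  - task 9 (Plan): parent_id=3 -> Setup

SQL:
SELECT a.name AS item, b.name AS parent
FROM tasks a
LEFT JOIN tasks b ON a.parent_id = b.id

Result:
item      | parent  
----------+---------
Migrate   | NULL    
Research  | Migrate 
Setup     | NULL    
Design    | Research
Implement | Design  
Test      | Research
Review    | Test    
Refactor  | Design  
Plan      | Setup   


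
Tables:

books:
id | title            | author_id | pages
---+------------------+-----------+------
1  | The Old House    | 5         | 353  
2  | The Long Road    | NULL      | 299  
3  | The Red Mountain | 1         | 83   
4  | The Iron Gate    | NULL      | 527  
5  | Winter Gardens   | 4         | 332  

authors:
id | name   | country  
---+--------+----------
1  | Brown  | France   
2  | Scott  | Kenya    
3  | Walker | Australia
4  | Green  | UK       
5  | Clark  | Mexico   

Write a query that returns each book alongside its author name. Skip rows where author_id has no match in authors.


INNER JOIN keeps only books rows whose author_id matches an id in authors. Walk through each book:
  - book 1 (The Old House): author_id=5 -> matches Clark
  - book 2 (The Long Road): author_id=NULL, no match -> dropped
  - book 3 (The Red Mountain): author_id=1 -> matches Brown
  - book 4 (The Iron Gate): author_id=NULL, no match -> dropped
  - book 5 (Winter Gardens): author_id=4 -> matches Green
So 2 of 5 rows are dropped.

SQL:
SELECT a.title, b.name AS author
FROM books a
INNER JOIN authors b ON a.author_id = b.id

Result:
title            | author
-----------------+-------
The Old House    | Clark 
The Red Mountain | Brown 
Winter Gardens   | Green 


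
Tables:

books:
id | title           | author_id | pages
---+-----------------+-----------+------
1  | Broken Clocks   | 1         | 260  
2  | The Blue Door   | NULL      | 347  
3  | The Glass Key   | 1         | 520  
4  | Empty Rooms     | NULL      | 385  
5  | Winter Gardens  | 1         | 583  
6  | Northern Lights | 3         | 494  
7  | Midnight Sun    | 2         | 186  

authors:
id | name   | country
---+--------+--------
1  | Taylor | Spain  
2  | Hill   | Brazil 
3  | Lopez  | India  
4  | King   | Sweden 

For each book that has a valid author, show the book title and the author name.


INNER JOIN keeps only books rows whose author_id matches an id in authors. Walk through each book:
  - book 1 (Broken Clocks): author_id=1 -> matches Taylor
  - book 2 (The Blue Door): author_id=NULL, no match -> dropped
  - book 3 (The Glass Key): author_id=1 -> matches Taylor
  - book 4 (Empty Rooms): author_id=NULL, no match -> dropped
  - book 5 (Winter Gardens): author_id=1 -> matches Taylor
  - book 6 (Northern Lights): author_id=3 -> matches Lopez
  - book 7 (Midnight Sun): author_id=2 -> matches Hill
So 2 of 7 rows are dropped.

SQL:
SELECT a.title, b.name AS author
FROM books a
INNER JOIN authors b ON a.author_id = b.id

Result:
title           | author
----------------+-------
Broken Clocks   | Taylor
The Glass Key   | Taylor
Winter Gardens  | Taylor
Northern Lights | Lopez 
Midnight Sun    | Hill  


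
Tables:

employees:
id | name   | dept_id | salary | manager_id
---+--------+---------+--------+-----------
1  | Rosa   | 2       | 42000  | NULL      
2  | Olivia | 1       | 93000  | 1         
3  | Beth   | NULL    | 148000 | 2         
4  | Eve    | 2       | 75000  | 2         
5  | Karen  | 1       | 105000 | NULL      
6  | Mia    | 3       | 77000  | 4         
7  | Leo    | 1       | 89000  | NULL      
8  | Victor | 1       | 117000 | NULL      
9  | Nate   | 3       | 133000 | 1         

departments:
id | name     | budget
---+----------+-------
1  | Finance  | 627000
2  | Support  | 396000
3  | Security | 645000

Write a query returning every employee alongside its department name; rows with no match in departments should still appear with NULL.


LEFT JOIN keeps every row from employees (the left table); where dept_id has no match in departments, the department columns become NULL. Walk through each employee:
  - employee 1 (Rosa): dept_id=2 -> matches Support
  - employee 2 (Olivia): dept_id=1 -> matches Finance
  - employee 3 (Beth): dept_id=NULL, no match -> kept with NULL
  - employee 4 (Eve): dept_id=2 -> matches Support
  - employee 5 (Karen): dept_id=1 -> matches Finance
  - employee 6 (Mia): dept_id=3 -> matches Security
  - employee 7 (Leo): dept_id=1 -> matches Finance
  - employee 8 (Victor): dept_id=1 -> matches Finance
  - employee 9 (Nate): dept_id=3 -> matches Security
All 9 rows appear; 1 has NULL department.

SQL:
SELECT a.name, b.name AS department
FROM employees a
LEFT JOIN departments b ON a.dept_id = b.id

Result:
name   | department
-------+-----------
Rosa   | Support   
Olivia | Finance   
Beth   | NULL      
Eve    | Support   
Karen  | Finance   
Mia    | Security  
Leo    | Finance   
Victor | Finance   
Nate   | Security  


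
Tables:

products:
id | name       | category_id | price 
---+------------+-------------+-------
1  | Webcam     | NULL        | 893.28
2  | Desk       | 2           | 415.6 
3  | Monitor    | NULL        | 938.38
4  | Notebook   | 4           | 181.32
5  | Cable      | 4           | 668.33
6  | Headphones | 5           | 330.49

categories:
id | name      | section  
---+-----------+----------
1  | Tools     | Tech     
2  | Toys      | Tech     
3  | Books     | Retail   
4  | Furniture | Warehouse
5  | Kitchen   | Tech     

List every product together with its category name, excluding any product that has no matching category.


INNER JOIN keeps only products rows whose category_id matches an id in categories. Walk through each product:
  - product 1 (Webcam): category_id=NULL, no match -> dropped
  - product 2 (Desk): category_id=2 -> matches Toys
  - product 3 (Monitor): category_id=NULL, no match -> dropped
  - product 4 (Notebook): category_id=4 -> matches Furniture
  - product 5 (Cable): category_id=4 -> matches Furniture
  - product 6 (Headphones): category_id=5 -> matches Kitchen
So 2 of 6 rows are dropped.

SQL:
SELECT a.name, b.name AS category
FROM products a
INNER JOIN categories b ON a.category_id = b.id

Result:
name       | category 
-----------+----------
Desk       | Toys     
Notebook   | Furniture
Cable      | Furniture
Headphones | Kitchen  


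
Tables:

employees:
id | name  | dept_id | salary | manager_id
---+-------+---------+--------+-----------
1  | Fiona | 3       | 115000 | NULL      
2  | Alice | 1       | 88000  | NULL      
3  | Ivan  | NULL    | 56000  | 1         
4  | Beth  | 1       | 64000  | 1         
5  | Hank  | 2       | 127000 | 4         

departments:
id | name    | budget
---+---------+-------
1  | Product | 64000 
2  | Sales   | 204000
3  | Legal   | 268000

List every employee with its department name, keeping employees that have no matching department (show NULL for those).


LEFT JOIN keeps every row from employees (the left table); where dept_id has no match in departments, the department columns become NULL. Walk through each employee:
  - employee 1 (Fiona): dept_id=3 -> matches Legal
  - employee 2 (Alice): dept_id=1 -> matches Product
  - employee 3 (Ivan): dept_id=NULL, no match -> kept with NULL
  - employee 4 (Beth): dept_id=1 -> matches Product
  - employee 5 (Hank): dept_id=2 -> matches Sales
All 5 rows appear; 1 has NULL department.

SQL:
SELECT a.name, b.name AS department
FROM employees a
LEFT JOIN departments b ON a.dept_id = b.id

Result:
name  | department
------+-----------
Fiona | Legal     
Alice | Product   
Ivan  | NULL      
Beth  | Product   
Hank  | Sales     


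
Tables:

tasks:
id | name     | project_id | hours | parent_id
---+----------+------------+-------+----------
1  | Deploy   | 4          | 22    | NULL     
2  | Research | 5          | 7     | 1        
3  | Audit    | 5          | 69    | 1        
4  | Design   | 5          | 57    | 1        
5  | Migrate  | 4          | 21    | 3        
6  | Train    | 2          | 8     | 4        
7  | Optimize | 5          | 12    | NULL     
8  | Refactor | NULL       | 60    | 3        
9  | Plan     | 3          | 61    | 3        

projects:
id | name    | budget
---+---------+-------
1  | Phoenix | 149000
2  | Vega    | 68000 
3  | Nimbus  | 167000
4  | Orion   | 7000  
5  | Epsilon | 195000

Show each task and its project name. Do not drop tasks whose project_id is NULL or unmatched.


LEFT JOIN keeps every row from tasks (the left table); where project_id has no match in projects, the project columns become NULL. Walk through each task:
  - task 1 (Deploy): project_id=4 -> matches Orion
  - task 2 (Research): project_id=5 -> matches Epsilon
  - task 3 (Audit): project_id=5 -> matches Epsilon
  - task 4 (Design): project_id=5 -> matches Epsilon
  - task 5 (Migrate): project_id=4 -> matches Orion
  - task 6 (Train): project_id=2 -> matches Vega
  - task 7 (Optimize): project_id=5 -> matches Epsilon
  - task 8 (Refactor): project_id=NULL, no match -> kept with NULL
  - task 9 (Plan): project_id=3 -> matches Nimbus
All 9 rows appear; 1 has NULL project.

SQL:
SELECT a.name, b.name AS project
FROM tasks a
LEFT JOIN projects b ON a.project_id = b.id

Result:
name     | project
---------+--------
Deploy   | Orion  
Research | Epsilon
Audit    | Epsilon
Design   | Epsilon
Migrate  | Orion  
Train    | Vega   
Optimize | Epsilon
Refactor | NULL   
Plan     | Nimbus 


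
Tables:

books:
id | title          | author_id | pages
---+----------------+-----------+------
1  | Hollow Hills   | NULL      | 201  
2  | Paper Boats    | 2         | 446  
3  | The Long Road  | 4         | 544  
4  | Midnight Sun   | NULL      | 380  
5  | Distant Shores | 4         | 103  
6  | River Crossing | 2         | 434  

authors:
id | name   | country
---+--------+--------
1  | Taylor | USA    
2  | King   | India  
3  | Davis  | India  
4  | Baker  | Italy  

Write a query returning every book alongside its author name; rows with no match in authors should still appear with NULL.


LEFT JOIN keeps every row from books (the left table); where author_id has no match in authors, the author columns become NULL. Walk through each book:
  - book 1 (Hollow Hills): author_id=NULL, no match -> kept with NULL
  - book 2 (Paper Boats): author_id=2 -> matches King
  - book 3 (The Long Road): author_id=4 -> matches Baker
  - book 4 (Midnight Sun): author_id=NULL, no match -> kept with NULL
  - book 5 (Distant Shores): author_id=4 -> matches Baker
  - book 6 (River Crossing): author_id=2 -> matches King
All 6 rows appear; 2 have NULL author.

SQL:
SELECT a.title, b.name AS author
FROM books a
LEFT JOIN authors b ON a.author_id = b.id

Result:
title          | author
---------------+-------
Hollow Hills   | NULL  
Paper Boats    | King  
The Long Road  | Baker 
Midnight Sun   | NULL  
Distant Shores | Baker 
River Crossing | King  


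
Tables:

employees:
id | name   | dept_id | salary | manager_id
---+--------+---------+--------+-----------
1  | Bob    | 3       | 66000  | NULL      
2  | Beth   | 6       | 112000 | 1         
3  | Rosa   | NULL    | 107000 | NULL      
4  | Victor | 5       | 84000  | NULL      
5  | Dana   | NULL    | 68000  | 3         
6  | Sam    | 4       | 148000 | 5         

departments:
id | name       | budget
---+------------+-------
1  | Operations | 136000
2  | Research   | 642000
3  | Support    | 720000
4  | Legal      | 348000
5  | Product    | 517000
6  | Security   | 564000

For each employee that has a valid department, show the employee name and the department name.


INNER JOIN keeps only employees rows whose dept_id matches an id in departments. Walk through each employee:
  - employee 1 (Bob): dept_id=3 -> matches Support
  - employee 2 (Beth): dept_id=6 -> matches Security
  - employee 3 (Rosa): dept_id=NULL, no match -> dropped
  - employee 4 (Victor): dept_id=5 -> matches Product
  - employee 5 (Dana): dept_id=NULL, no match -> dropped
  - employee 6 (Sam): dept_id=4 -> matches Legal
So 2 of 6 rows are dropped.

SQL:
SELECT a.name, b.name AS department
FROM employees a
INNER JOIN departments b ON a.dept_id = b.id

Result:
name   | department
-------+-----------
Bob    | Support   
Beth   | Security  
Victor | Product   
Sam    | Legal     


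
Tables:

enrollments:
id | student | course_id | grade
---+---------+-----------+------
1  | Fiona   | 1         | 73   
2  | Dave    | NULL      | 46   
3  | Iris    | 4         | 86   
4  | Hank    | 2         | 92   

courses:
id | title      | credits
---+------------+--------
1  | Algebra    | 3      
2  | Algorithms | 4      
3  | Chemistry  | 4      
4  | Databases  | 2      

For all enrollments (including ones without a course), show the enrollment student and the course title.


LEFT JOIN keeps every row from enrollments (the left table); where course_id has no match in courses, the course columns become NULL. Walk through each enrollment:
  - enrollment 1 (Fiona): course_id=1 -> matches Algebra
  - enrollment 2 (Dave): course_id=NULL, no match -> kept with NULL
  - enrollment 3 (Iris): course_id=4 -> matches Databases
  - enrollment 4 (Hank): course_id=2 -> matches Algorithms
All 4 rows appear; 1 has NULL course.

SQL:
SELECT a.student, b.title AS course
FROM enrollments a
LEFT JOIN courses b ON a.course_id = b.id

Result:
student | course    
--------+-----------
Fiona   | Algebra   
Dave    | NULL      
Iris    | Databases 
Hank    | Algorithms


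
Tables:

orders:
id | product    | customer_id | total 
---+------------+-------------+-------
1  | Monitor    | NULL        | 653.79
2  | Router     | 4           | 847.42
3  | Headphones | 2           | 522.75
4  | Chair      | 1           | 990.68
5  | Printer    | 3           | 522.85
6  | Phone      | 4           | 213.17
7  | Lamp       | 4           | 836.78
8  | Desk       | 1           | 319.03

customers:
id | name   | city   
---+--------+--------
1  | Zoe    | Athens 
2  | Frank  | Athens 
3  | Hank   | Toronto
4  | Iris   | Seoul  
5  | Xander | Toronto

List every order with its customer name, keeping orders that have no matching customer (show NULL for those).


LEFT JOIN keeps every row from orders (the left table); where customer_id has no match in customers, the customer columns become NULL. Walk through each order:
  - order 1 (Monitor): customer_id=NULL, no match -> kept with NULL
  - order 2 (Router): customer_id=4 -> matches Iris
  - order 3 (Headphones): customer_id=2 -> matches Frank
  - order 4 (Chair): customer_id=1 -> matches Zoe
  - order 5 (Printer): customer_id=3 -> matches Hank
  - order 6 (Phone): customer_id=4 -> matches Iris
  - order 7 (Lamp): customer_id=4 -> matches Iris
  - order 8 (Desk): customer_id=1 -> matches Zoe
All 8 rows appear; 1 has NULL customer.

SQL:
SELECT a.product, b.name AS customer
FROM orders a
LEFT JOIN customers b ON a.customer_id = b.id

Result:
product    | customer
-----------+---------
Monitor    | NULL    
Router     | Iris    
Headphones | Frank   
Chair      | Zoe     
Printer    | Hank    
Phone      | Iris    
Lamp       | Iris    
Desk       | Zoe     


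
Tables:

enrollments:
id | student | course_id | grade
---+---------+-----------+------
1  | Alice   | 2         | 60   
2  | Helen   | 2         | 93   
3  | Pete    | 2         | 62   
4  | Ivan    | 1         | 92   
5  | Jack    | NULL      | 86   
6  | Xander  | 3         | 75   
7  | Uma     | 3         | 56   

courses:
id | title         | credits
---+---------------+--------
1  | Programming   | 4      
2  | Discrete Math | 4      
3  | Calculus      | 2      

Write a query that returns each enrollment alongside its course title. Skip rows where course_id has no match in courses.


INNER JOIN keeps only enrollments rows whose course_id matches an id in courses. Walk through each enrollment:
  - enrollment 1 (Alice): course_id=2 -> matches Discrete Math
  - enrollment 2 (Helen): course_id=2 -> matches Discrete Math
  - enrollment 3 (Pete): course_id=2 -> matches Discrete Math
  - enrollment 4 (Ivan): course_id=1 -> matches Programming
  - enrollment 5 (Jack): course_id=NULL, no match -> dropped
  - enrollment 6 (Xander): course_id=3 -> matches Calculus
  - enrollment 7 (Uma): course_id=3 -> matches Calculus
So 1 of 7 rows is dropped.

SQL:
SELECT a.student, b.title AS course
FROM enrollments a
INNER JOIN courses b ON a.course_id = b.id

Result:
student | course       
--------+--------------
Alice   | Discrete Math
Helen   | Discrete Math
Pete    | Discrete Math
Ivan    | Programming  
Xander  | Calculus     
Uma     | Calculus     


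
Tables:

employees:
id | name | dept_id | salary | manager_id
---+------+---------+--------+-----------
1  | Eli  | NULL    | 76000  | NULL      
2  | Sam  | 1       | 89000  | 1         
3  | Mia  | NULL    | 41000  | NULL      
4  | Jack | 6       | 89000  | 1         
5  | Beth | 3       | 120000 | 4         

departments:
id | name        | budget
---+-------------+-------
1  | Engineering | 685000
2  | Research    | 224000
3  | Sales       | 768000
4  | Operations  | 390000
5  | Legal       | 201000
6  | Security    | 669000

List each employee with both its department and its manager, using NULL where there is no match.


Two LEFT JOINs from the same base table employees: one to departments via dept_id, one to employees itself via manager_id. Both are LEFT so every employee is preserved.
Match against departments:
  - employee 1 (Eli): dept_id=NULL, no match -> kept with NULL
  - employee 2 (Sam): dept_id=1 -> matches Engineering
  - employee 3 (Mia): dept_id=NULL, no match -> kept with NULL
  - employee 4 (Jack): dept_id=6 -> matches Security
  - employee 5 (Beth): dept_id=3 -> matches Sales
Match against employees (self):
  - employee 1 (Eli): manager_id=NULL -> NULL
  - employee 2 (Sam): manager_id=1 -> Eli
  - employee 3 (Mia): manager_id=NULL -> NULL
  - employee 4 (Jack): manager_id=1 -> Eli
  - employee 5 (Beth): manager_id=4 -> Jack

SQL:
SELECT a.name, b.name AS department, c.name AS manager
FROM employees a
LEFT JOIN departments b ON a.dept_id = b.id
LEFT JOIN employees c ON a.manager_id = c.id

Result:
name | department  | manager
-----+-------------+--------
Eli  | NULL        | NULL   
Sam  | Engineering | Eli    
Mia  | NULL        | NULL   
Jack | Security    | Eli    
Beth | Sales       | Jack   


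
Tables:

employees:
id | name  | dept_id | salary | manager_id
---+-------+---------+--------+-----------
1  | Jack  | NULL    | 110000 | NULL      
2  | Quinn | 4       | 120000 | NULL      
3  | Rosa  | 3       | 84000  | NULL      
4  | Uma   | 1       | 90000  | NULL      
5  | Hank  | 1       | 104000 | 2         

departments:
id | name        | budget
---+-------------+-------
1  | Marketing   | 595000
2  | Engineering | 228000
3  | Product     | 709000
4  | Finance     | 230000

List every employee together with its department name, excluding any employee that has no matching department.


INNER JOIN keeps only employees rows whose dept_id matches an id in departments. Walk through each employee:
  - employee 1 (Jack): dept_id=NULL, no match -> dropped
  - employee 2 (Quinn): dept_id=4 -> matches Finance
  - employee 3 (Rosa): dept_id=3 -> matches Product
  - employee 4 (Uma): dept_id=1 -> matches Marketing
  - employee 5 (Hank): dept_id=1 -> matches Marketing
So 1 of 5 rows is dropped.

SQL:
SELECT a.name, b.name AS department
FROM employees a
INNER JOIN departments b ON a.dept_id = b.id

Result:
name  | department
------+-----------
Quinn | Finance   
Rosa  | Product   
Uma   | Marketing 
Hank  | Marketing 


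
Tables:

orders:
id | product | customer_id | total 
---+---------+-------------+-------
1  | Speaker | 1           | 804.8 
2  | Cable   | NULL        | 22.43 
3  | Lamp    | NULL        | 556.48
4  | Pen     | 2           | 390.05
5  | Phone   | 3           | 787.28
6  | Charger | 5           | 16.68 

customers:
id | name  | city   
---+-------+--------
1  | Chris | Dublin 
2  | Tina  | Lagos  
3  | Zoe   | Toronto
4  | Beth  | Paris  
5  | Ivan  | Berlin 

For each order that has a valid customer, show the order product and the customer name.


INNER JOIN keeps only orders rows whose customer_id matches an id in customers. Walk through each order:
  - order 1 (Speaker): customer_id=1 -> matches Chris
  - order 2 (Cable): customer_id=NULL, no match -> dropped
  - order 3 (Lamp): customer_id=NULL, no match -> dropped
  - order 4 (Pen): customer_id=2 -> matches Tina
  - order 5 (Phone): customer_id=3 -> matches Zoe
  - order 6 (Charger): customer_id=5 -> matches Ivan
So 2 of 6 rows are dropped.

SQL:
SELECT a.product, b.name AS customer
FROM orders a
INNER JOIN customers b ON a.customer_id = b.id

Result:
product | customer
--------+---------
Speaker | Chris   
Pen     | Tina    
Phone   | Zoe     
Charger | Ivan    


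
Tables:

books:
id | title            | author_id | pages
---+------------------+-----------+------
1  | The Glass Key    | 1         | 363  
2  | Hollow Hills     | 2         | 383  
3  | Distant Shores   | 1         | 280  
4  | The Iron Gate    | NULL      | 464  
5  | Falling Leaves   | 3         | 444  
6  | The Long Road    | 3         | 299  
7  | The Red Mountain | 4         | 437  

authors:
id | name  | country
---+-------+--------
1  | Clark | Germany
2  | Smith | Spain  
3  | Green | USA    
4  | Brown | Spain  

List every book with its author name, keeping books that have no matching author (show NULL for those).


LEFT JOIN keeps every row from books (the left table); where author_id has no match in authors, the author columns become NULL. Walk through each book:
  - book 1 (The Glass Key): author_id=1 -> matches Clark
  - book 2 (Hollow Hills): author_id=2 -> matches Smith
  - book 3 (Distant Shores): author_id=1 -> matches Clark
  - book 4 (The Iron Gate): author_id=NULL, no match -> kept with NULL
  - book 5 (Falling Leaves): author_id=3 -> matches Green
  - book 6 (The Long Road): author_id=3 -> matches Green
  - book 7 (The Red Mountain): author_id=4 -> matches Brown
All 7 rows appear; 1 has NULL author.

SQL:
SELECT a.title, b.name AS author
FROM books a
LEFT JOIN authors b ON a.author_id = b.id

Result:
title            | author
-----------------+-------
The Glass Key    | Clark 
Hollow Hills     | Smith 
Distant Shores   | Clark 
The Iron Gate    | NULL  
Falling Leaves   | Green 
The Long Road    | Green 
The Red Mountain | Brown 


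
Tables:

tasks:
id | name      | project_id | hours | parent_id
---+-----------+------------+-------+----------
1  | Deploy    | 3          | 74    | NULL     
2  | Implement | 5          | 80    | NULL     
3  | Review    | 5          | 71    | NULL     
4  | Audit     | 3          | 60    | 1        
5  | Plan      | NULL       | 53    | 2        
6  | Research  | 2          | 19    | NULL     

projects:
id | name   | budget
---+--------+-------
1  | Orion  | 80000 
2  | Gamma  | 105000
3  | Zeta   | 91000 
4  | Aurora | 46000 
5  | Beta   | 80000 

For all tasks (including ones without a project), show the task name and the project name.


LEFT JOIN keeps every row from tasks (the left table); where project_id has no match in projects, the project columns become NULL. Walk through each task:
  - task 1 (Deploy): project_id=3 -> matches Zeta
  - task 2 (Implement): project_id=5 -> matches Beta
  - task 3 (Review): project_id=5 -> matches Beta
  - task 4 (Audit): project_id=3 -> matches Zeta
  - task 5 (Plan): project_id=NULL, no match -> kept with NULL
  - task 6 (Research): project_id=2 -> matches Gamma
All 6 rows appear; 1 has NULL project.

SQL:
SELECT a.name, b.name AS project
FROM tasks a
LEFT JOIN projects b ON a.project_id = b.id

Result:
name      | project
----------+--------
Deploy    | Zeta   
Implement | Beta   
Review    | Beta   
Audit     | Zeta   
Plan      | NULL   
Research  | Gamma  


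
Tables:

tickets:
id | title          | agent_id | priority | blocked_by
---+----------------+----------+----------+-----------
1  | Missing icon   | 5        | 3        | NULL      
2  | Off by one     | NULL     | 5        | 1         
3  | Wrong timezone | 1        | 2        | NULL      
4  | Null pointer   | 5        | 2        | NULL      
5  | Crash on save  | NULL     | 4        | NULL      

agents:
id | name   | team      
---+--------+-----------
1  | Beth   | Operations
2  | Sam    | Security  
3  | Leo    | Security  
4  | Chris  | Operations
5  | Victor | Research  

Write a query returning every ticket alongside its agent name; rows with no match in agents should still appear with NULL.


LEFT JOIN keeps every row from tickets (the left table); where agent_id has no match in agents, the agent columns become NULL. Walk through each ticket:
  - ticket 1 (Missing icon): agent_id=5 -> matches Victor
  - ticket 2 (Off by one): agent_id=NULL, no match -> kept with NULL
  - ticket 3 (Wrong timezone): agent_id=1 -> matches Beth
  - ticket 4 (Null pointer): agent_id=5 -> matches Victor
  - ticket 5 (Crash on save): agent_id=NULL, no match -> kept with NULL
All 5 rows appear; 2 have NULL agent.

SQL:
SELECT a.title, b.name AS agent
FROM tickets a
LEFT JOIN agents b ON a.agent_id = b.id

Result:
title          | agent 
---------------+-------
Missing icon   | Victor
Off by one     | NULL  
Wrong timezone | Beth  
Null pointer   | Victor
Crash on save  | NULL  


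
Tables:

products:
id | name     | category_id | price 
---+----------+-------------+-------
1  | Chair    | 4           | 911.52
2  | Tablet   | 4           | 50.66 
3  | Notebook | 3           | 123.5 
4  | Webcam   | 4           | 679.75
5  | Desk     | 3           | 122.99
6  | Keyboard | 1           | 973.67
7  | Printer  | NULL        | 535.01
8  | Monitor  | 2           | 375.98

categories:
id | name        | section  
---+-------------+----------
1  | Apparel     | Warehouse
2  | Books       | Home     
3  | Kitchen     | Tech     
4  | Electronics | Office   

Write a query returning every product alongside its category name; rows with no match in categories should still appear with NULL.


LEFT JOIN keeps every row from products (the left table); where category_id has no match in categories, the category columns become NULL. Walk through each product:
  - product 1 (Chair): category_id=4 -> matches Electronics
  - product 2 (Tablet): category_id=4 -> matches Electronics
  - product 3 (Notebook): category_id=3 -> matches Kitchen
  - product 4 (Webcam): category_id=4 -> matches Electronics
  - product 5 (Desk): category_id=3 -> matches Kitchen
  - product 6 (Keyboard): category_id=1 -> matches Apparel
  - product 7 (Printer): category_id=NULL, no match -> kept with NULL
  - product 8 (Monitor): category_id=2 -> matches Books
All 8 rows appear; 1 has NULL category.

SQL:
SELECT a.name, b.name AS category
FROM products a
LEFT JOIN categories b ON a.category_id = b.id

Result:
name     | category   
---------+------------
Chair    | Electronics
Tablet   | Electronics
Notebook | Kitchen    
Webcam   | Electronics
Desk     | Kitchen    
Keyboard | Apparel    
Printer  | NULL       
Monitor  | Books      


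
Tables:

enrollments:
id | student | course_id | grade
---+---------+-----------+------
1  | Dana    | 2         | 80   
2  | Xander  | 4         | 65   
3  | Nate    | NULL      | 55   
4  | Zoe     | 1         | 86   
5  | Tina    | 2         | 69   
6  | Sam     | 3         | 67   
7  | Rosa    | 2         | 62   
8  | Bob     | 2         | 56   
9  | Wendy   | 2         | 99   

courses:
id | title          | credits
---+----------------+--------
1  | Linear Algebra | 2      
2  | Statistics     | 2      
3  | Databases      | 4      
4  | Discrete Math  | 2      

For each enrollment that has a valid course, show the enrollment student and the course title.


INNER JOIN keeps only enrollments rows whose course_id matches an id in courses. Walk through each enrollment:
  - enrollment 1 (Dana): course_id=2 -> matches Statistics
  - enrollment 2 (Xander): course_id=4 -> matches Discrete Math
  - enrollment 3 (Nate): course_id=NULL, no match -> dropped
  - enrollment 4 (Zoe): course_id=1 -> matches Linear Algebra
  - enrollment 5 (Tina): course_id=2 -> matches Statistics
  - enrollment 6 (Sam): course_id=3 -> matches Databases
  - enrollment 7 (Rosa): course_id=2 -> matches Statistics
  - enrollment 8 (Bob): course_id=2 -> matches Statistics
  - enrollment 9 (Wendy): course_id=2 -> matches Statistics
So 1 of 9 rows is dropped.

SQL:
SELECT a.student, b.title AS course
FROM enrollments a
INNER JOIN courses b ON a.course_id = b.id

Result:
student | course        
--------+---------------
Dana    | Statistics    
Xander  | Discrete Math 
Zoe     | Linear Algebra
Tina    | Statistics    
Sam     | Databases     
Rosa    | Statistics    
Bob     | Statistics    
Wendy   | Statistics    


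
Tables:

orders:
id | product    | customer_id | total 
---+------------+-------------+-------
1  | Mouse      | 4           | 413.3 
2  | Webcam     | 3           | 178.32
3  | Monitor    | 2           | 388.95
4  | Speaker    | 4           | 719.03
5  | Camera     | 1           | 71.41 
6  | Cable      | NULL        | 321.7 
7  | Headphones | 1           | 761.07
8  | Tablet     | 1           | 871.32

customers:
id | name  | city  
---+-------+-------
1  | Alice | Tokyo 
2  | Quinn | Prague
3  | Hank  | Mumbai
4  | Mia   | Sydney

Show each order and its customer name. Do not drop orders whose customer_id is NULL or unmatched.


LEFT JOIN keeps every row from orders (the left table); where customer_id has no match in customers, the customer columns become NULL. Walk through each order:
  - order 1 (Mouse): customer_id=4 -> matches Mia
  - order 2 (Webcam): customer_id=3 -> matches Hank
  - order 3 (Monitor): customer_id=2 -> matches Quinn
  - order 4 (Speaker): customer_id=4 -> matches Mia
  - order 5 (Camera): customer_id=1 -> matches Alice
  - order 6 (Cable): customer_id=NULL, no match -> kept with NULL
  - order 7 (Headphones): customer_id=1 -> matches Alice
  - order 8 (Tablet): customer_id=1 -> matches Alice
All 8 rows appear; 1 has NULL customer.

SQL:
SELECT a.product, b.name AS customer
FROM orders a
LEFT JOIN customers b ON a.customer_id = b.id

Result:
product    | customer
-----------+---------
Mouse      | Mia     
Webcam     | Hank    
Monitor    | Quinn   
Speaker    | Mia     
Camera     | Alice   
Cable      | NULL    
Headphones | Alice   
Tablet     | Alice   


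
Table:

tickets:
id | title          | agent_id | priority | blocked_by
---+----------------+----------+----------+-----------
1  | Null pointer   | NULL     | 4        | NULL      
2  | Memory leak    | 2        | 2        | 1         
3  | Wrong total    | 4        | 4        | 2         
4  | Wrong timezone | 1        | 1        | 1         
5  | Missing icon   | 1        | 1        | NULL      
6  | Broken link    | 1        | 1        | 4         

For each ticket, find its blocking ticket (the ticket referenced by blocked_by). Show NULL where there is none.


This is a self-join: tickets is joined to a second copy of itself, matching each row's blocked_by to another row's id. Use LEFT JOIN so rows with blocked_by=NULL are kept.
  - ticket 1 (Null pointer): blocked_by=NULL -> NULL
  - ticket 2 (Memory leak): blocked_by=1 -> Null pointer
  - ticket 3 (Wrong total): blocked_by=2 -> Memory leak
  - ticket 4 (Wrong timezone): blocked_by=1 -> Null pointer
  - ticket 5 (Missing icon): blocked_by=NULL -> NULL
  - ticket 6 (Broken link): blocked_by=4 -> Wrong timezone

SQL:
SELECT a.title AS item, b.title AS blocked_by
FROM tickets a
LEFT JOIN tickets b ON a.blocked_by = b.id

Result:
item           | blocked_by    
---------------+---------------
Null pointer   | NULL          
Memory leak    | Null pointer  
Wrong total    | Memory leak   
Wrong timezone | Null pointer  
Missing icon   | NULL          
Broken link    | Wrong timezone


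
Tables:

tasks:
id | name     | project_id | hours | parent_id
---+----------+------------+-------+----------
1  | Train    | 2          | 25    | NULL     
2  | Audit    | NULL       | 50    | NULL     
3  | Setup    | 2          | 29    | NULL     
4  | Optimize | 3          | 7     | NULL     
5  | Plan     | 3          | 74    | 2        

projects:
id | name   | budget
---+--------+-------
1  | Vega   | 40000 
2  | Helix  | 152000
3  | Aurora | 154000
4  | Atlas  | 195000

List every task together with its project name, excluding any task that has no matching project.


INNER JOIN keeps only tasks rows whose project_id matches an id in projects. Walk through each task:
  - task 1 (Train): project_id=2 -> matches Helix
  - task 2 (Audit): project_id=NULL, no match -> dropped
  - task 3 (Setup): project_id=2 -> matches Helix
  - task 4 (Optimize): project_id=3 -> matches Aurora
  - task 5 (Plan): project_id=3 -> matches Aurora
So 1 of 5 rows is dropped.

SQL:
SELECT a.name, b.name AS project
FROM tasks a
INNER JOIN projects b ON a.project_id = b.id

Result:
name     | project
---------+--------
Train    | Helix  
Setup    | Helix  
Optimize | Aurora 
Plan     | Aurora 


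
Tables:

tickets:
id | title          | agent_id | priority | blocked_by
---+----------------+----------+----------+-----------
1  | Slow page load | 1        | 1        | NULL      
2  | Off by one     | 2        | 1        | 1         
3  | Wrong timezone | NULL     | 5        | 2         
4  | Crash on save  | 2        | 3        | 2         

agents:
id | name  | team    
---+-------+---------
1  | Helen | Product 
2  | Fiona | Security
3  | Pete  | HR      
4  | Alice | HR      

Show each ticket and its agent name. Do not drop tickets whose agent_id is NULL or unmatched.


LEFT JOIN keeps every row from tickets (the left table); where agent_id has no match in agents, the agent columns become NULL. Walk through each ticket:
  - ticket 1 (Slow page load): agent_id=1 -> matches Helen
  - ticket 2 (Off by one): agent_id=2 -> matches Fiona
  - ticket 3 (Wrong timezone): agent_id=NULL, no match -> kept with NULL
  - ticket 4 (Crash on save): agent_id=2 -> matches Fiona
All 4 rows appear; 1 has NULL agent.

SQL:
SELECT a.title, b.name AS agent
FROM tickets a
LEFT JOIN agents b ON a.agent_id = b.id

Result:
title          | agent
---------------+------
Slow page load | Helen
Off by one     | Fiona
Wrong timezone | NULL 
Crash on save  | Fiona


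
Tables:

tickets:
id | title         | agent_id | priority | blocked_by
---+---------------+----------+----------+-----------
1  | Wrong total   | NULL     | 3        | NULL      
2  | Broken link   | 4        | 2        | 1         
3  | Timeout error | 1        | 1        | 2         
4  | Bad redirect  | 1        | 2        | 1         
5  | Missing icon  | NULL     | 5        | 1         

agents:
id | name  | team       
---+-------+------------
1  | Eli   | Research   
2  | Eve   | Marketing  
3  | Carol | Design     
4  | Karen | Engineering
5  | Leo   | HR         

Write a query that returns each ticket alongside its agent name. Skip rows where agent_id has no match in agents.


INNER JOIN keeps only tickets rows whose agent_id matches an id in agents. Walk through each ticket:
  - ticket 1 (Wrong total): agent_id=NULL, no match -> dropped
  - ticket 2 (Broken link): agent_id=4 -> matches Karen
  - ticket 3 (Timeout error): agent_id=1 -> matches Eli
  - ticket 4 (Bad redirect): agent_id=1 -> matches Eli
  - ticket 5 (Missing icon): agent_id=NULL, no match -> dropped
So 2 of 5 rows are dropped.

SQL:
SELECT a.title, b.name AS agent
FROM tickets a
INNER JOIN agents b ON a.agent_id = b.id

Result:
title         | agent
--------------+------
Broken link   | Karen
Timeout error | Eli  
Bad redirect  | Eli  


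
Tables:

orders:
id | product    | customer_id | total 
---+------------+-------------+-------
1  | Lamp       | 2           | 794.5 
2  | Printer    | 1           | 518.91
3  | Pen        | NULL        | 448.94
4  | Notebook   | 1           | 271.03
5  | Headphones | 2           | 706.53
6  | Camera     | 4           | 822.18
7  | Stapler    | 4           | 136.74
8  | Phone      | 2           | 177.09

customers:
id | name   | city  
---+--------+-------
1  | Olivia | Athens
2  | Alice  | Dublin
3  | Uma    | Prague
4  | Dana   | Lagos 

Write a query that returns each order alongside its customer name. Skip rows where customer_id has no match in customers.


INNER JOIN keeps only orders rows whose customer_id matches an id in customers. Walk through each order:
  - order 1 (Lamp): customer_id=2 -> matches Alice
  - order 2 (Printer): customer_id=1 -> matches Olivia
  - order 3 (Pen): customer_id=NULL, no match -> dropped
  - order 4 (Notebook): customer_id=1 -> matches Olivia
  - order 5 (Headphones): customer_id=2 -> matches Alice
  - order 6 (Camera): customer_id=4 -> matches Dana
  - order 7 (Stapler): customer_id=4 -> matches Dana
  - order 8 (Phone): customer_id=2 -> matches Alice
So 1 of 8 rows is dropped.

SQL:
SELECT a.product, b.name AS customer
FROM orders a
INNER JOIN customers b ON a.customer_id = b.id

Result:
product    | customer
-----------+---------
Lamp       | Alice   
Printer    | Olivia  
Notebook   | Olivia  
Headphones | Alice   
Camera     | Dana    
Stapler    | Dana    
Phone      | Alice   


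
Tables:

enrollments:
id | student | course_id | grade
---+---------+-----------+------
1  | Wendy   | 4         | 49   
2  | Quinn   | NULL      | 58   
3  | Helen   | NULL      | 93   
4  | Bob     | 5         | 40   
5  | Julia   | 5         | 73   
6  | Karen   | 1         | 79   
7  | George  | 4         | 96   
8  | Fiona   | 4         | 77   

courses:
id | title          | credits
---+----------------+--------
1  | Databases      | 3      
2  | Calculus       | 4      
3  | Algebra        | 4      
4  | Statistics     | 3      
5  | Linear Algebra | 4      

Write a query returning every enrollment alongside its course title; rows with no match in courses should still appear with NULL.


LEFT JOIN keeps every row from enrollments (the left table); where course_id has no match in courses, the course columns become NULL. Walk through each enrollment:
  - enrollment 1 (Wendy): course_id=4 -> matches Statistics
  - enrollment 2 (Quinn): course_id=NULL, no match -> kept with NULL
  - enrollment 3 (Helen): course_id=NULL, no match -> kept with NULL
  - enrollment 4 (Bob): course_id=5 -> matches Linear Algebra
  - enrollment 5 (Julia): course_id=5 -> matches Linear Algebra
  - enrollment 6 (Karen): course_id=1 -> matches Databases
  - enrollment 7 (George): course_id=4 -> matches Statistics
  - enrollment 8 (Fiona): course_id=4 -> matches Statistics
All 8 rows appear; 2 have NULL course.

SQL:
SELECT a.student, b.title AS course
FROM enrollments a
LEFT JOIN courses b ON a.course_id = b.id

Result:
student | course        
--------+---------------
Wendy   | Statistics    
Quinn   | NULL          
Helen   | NULL          
Bob     | Linear Algebra
Julia   | Linear Algebra
Karen   | Databases     
George  | Statistics    
Fiona   | Statistics    
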